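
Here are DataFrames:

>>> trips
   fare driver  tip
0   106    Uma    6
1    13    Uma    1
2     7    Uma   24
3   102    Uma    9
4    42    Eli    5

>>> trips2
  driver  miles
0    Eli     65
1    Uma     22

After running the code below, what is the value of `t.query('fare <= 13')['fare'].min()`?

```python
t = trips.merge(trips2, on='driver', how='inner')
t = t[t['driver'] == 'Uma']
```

7

merge on 'driver' (how='inner') → 5 rows:
   fare driver  tip  miles
0   106    Uma    6     22
1    13    Uma    1     22
2     7    Uma   24     22
3   102    Uma    9     22
4    42    Eli    5     65
filter rows where driver == 'Uma':
   fare driver  tip  miles
0   106    Uma    6     22
1    13    Uma    1     22
2     7    Uma   24     22
3   102    Uma    9     22
filter rows where fare <= 13:
   fare driver  tip  miles
1    13    Uma    1     22
2     7    Uma   24     22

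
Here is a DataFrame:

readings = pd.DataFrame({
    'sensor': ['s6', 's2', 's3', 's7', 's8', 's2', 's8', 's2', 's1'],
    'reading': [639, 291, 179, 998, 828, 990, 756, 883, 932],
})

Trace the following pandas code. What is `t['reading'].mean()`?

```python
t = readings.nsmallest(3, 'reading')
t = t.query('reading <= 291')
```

235.0

take 3 rows with smallest reading:
  sensor  reading
2     s3      179
1     s2      291
0     s6      639
filter rows where reading <= 291:
  sensor  reading
2     s3      179
1     s2      291
Then the mean of column 'reading': 235.0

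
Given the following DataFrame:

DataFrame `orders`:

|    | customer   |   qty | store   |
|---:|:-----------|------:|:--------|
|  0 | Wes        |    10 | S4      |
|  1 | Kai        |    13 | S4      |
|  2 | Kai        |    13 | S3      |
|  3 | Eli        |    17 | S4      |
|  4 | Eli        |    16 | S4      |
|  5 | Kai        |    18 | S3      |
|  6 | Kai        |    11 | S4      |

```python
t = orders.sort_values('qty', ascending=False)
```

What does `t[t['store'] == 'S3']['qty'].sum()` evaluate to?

31

sort by qty descending:
  customer  qty store
5      Kai   18    S3
3      Eli   17    S4
4      Eli   16    S4
1      Kai   13    S4
2      Kai   13    S3
6      Kai   11    S4
0      Wes   10    S4
filter rows where store == 'S3':
  customer  qty store
5      Kai   18    S3
2      Kai   13    S3
So sum() = 31.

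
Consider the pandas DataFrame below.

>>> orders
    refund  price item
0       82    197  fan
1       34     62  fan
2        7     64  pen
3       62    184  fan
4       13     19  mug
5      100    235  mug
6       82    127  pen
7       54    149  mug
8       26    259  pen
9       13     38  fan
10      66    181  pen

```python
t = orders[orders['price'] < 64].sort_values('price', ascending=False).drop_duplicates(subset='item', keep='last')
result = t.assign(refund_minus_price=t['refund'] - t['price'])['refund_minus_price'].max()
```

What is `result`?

filter rows where price < 64:
   refund  price item
1      34     62  fan
4      13     19  mug
9      13     38  fan
sort by price descending:
   refund  price item
1      34     62  fan
9      13     38  fan
4      13     19  mug
drop duplicate item (keep=last):
   refund  price item
9      13     38  fan
4      13     19  mug
add column refund_minus_price = t['refund'] - t['price']:
   refund  price item  refund_minus_price
9      13     38  fan                 -25
4      13     19  mug                  -6
Finally, max of column 'refund_minus_price' = -6.

-6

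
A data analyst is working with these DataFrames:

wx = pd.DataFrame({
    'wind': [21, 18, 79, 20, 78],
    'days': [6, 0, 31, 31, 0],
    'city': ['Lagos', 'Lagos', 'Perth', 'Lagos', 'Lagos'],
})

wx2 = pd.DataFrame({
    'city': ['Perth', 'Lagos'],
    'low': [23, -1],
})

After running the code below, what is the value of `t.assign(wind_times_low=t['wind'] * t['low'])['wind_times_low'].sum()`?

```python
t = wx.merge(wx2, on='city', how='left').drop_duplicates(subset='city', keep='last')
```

1739

merge on 'city' (how='left') → 5 rows:
   wind  days   city  low
0    21     6  Lagos   -1
1    18     0  Lagos   -1
2    79    31  Perth   23
3    20    31  Lagos   -1
4    78     0  Lagos   -1
drop duplicate city (keep=last):
   wind  days   city  low
2    79    31  Perth   23
4    78     0  Lagos   -1
add column wind_times_low = t['wind'] * t['low']:
   wind  days   city  low  wind_times_low
2    79    31  Perth   23            1817
4    78     0  Lagos   -1             -78
Hence 1739.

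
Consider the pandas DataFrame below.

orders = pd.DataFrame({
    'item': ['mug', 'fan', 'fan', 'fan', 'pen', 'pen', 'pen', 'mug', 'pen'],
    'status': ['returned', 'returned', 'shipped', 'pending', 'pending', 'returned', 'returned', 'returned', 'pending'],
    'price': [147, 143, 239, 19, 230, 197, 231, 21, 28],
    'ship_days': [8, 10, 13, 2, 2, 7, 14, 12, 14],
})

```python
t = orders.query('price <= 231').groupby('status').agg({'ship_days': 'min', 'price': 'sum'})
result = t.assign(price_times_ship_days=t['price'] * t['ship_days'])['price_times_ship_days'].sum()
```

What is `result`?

5727

filter rows where price <= 231:
  item    status  price  ship_days
0  mug  returned    147          8
1  fan  returned    143         10
3  fan   pending     19          2
4  pen   pending    230          2
5  pen  returned    197          7
6  pen  returned    231         14
7  mug  returned     21         12
8  pen   pending     28         14
group by status: min(ship_days), sum(price):
          ship_days  price
status                    
pending           2    277
returned          7    739
add column price_times_ship_days = t['price'] * t['ship_days']:
          ship_days  price  price_times_ship_days
status                                           
pending           2    277                    554
returned          7    739                   5173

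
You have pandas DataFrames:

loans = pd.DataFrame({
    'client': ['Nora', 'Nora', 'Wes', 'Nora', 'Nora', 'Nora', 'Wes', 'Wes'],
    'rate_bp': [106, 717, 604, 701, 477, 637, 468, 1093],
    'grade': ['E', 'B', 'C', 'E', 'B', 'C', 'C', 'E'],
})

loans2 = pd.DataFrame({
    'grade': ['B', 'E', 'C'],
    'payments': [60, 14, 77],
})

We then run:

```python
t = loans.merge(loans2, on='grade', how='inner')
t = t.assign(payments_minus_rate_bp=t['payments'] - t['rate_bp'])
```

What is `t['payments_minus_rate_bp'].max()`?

merge on 'grade' (how='inner') → 8 rows:
  client  rate_bp grade  payments
0   Nora      106     E        14
1   Nora      717     B        60
2    Wes      604     C        77
3   Nora      701     E        14
4   Nora      477     B        60
5   Nora      637     C        77
6    Wes      468     C        77
7    Wes     1093     E        14
add column payments_minus_rate_bp = t['payments'] - t['rate_bp']:
  client  rate_bp grade  payments  payments_minus_rate_bp
0   Nora      106     E        14                     -92
1   Nora      717     B        60                    -657
2    Wes      604     C        77                    -527
3   Nora      701     E        14                    -687
4   Nora      477     B        60                    -417
5   Nora      637     C        77                    -560
6    Wes      468     C        77                    -391
7    Wes     1093     E        14                   -1079
max of column 'payments_minus_rate_bp' → -92

-92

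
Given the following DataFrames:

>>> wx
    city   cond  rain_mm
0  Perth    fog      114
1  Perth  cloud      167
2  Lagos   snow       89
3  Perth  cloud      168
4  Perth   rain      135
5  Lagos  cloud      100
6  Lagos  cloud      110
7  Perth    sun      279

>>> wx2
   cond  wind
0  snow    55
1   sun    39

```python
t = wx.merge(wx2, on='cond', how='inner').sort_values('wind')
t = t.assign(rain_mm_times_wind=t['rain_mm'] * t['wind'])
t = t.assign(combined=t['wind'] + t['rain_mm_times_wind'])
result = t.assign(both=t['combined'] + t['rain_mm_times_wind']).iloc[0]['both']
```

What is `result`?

merge on 'cond' (how='inner') → 2 rows:
    city  cond  rain_mm  wind
0  Lagos  snow       89    55
1  Perth   sun      279    39
sort by wind:
    city  cond  rain_mm  wind
1  Perth   sun      279    39
0  Lagos  snow       89    55
add column rain_mm_times_wind = t['rain_mm'] * t['wind']:
    city  cond  rain_mm  wind  rain_mm_times_wind
1  Perth   sun      279    39               10881
0  Lagos  snow       89    55                4895
add column combined = t['wind'] + t['rain_mm_times_wind']:
    city  cond  rain_mm  wind  rain_mm_times_wind  combined
1  Perth   sun      279    39               10881     10920
0  Lagos  snow       89    55                4895      4950
add column both = t['combined'] + t['rain_mm_times_wind']:
    city  cond  rain_mm  wind  rain_mm_times_wind  combined   both
1  Perth   sun      279    39               10881     10920  21801
0  Lagos  snow       89    55                4895      4950   9845
Then the value at position 0, column 'both': 21801

21801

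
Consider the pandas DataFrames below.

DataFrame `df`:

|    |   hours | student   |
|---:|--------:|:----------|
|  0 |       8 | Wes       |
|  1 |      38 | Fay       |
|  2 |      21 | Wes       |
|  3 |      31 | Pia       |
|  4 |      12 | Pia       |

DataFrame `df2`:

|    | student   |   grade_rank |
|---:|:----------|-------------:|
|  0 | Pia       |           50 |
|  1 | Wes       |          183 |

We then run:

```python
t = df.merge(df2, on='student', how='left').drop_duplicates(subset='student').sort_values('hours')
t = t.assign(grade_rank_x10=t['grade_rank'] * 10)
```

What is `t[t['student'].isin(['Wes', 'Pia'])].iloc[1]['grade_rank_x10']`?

500.0

merge on 'student' (how='left') → 5 rows:
   hours student  grade_rank
0      8     Wes       183.0
1     38     Fay         NaN
2     21     Wes       183.0
3     31     Pia        50.0
4     12     Pia        50.0
drop duplicate student (keep=first):
   hours student  grade_rank
0      8     Wes       183.0
1     38     Fay         NaN
3     31     Pia        50.0
sort by hours:
   hours student  grade_rank
0      8     Wes       183.0
3     31     Pia        50.0
1     38     Fay         NaN
add column grade_rank_x10 = t['grade_rank'] * 10:
   hours student  grade_rank  grade_rank_x10
0      8     Wes       183.0          1830.0
3     31     Pia        50.0           500.0
1     38     Fay         NaN             NaN
filter rows where student in ['Wes', 'Pia']:
   hours student  grade_rank  grade_rank_x10
0      8     Wes       183.0          1830.0
3     31     Pia        50.0           500.0
Finally, value at position 1, column 'grade_rank_x10' = 500.0.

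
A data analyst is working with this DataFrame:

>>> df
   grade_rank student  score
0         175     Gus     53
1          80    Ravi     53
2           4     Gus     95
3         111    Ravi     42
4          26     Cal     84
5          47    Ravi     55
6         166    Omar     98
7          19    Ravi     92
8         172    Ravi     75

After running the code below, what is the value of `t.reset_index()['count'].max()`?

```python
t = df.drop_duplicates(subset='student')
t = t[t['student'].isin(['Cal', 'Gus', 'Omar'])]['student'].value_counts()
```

drop duplicate student (keep=first):
   grade_rank student  score
0         175     Gus     53
1          80    Ravi     53
4          26     Cal     84
6         166    Omar     98
filter rows where student in ['Cal', 'Gus', 'Omar']:
   grade_rank student  score
0         175     Gus     53
4          26     Cal     84
6         166    Omar     98
value_counts of student:
student
Gus     1
Cal     1
Omar    1
Name: count, dtype: int64
reset_index():
  student  count
0     Gus      1
1     Cal      1
2    Omar      1
Then the max of column 'count': 1

1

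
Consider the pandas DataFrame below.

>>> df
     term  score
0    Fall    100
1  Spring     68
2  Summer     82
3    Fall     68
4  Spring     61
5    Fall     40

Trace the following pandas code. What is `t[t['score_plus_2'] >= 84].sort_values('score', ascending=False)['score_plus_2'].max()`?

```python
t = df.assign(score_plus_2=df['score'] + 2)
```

102

add column score_plus_2 = df['score'] + 2:
     term  score  score_plus_2
0    Fall    100           102
1  Spring     68            70
2  Summer     82            84
3    Fall     68            70
4  Spring     61            63
5    Fall     40            42
filter rows where score_plus_2 >= 84:
     term  score  score_plus_2
0    Fall    100           102
2  Summer     82            84
sort by score descending:
     term  score  score_plus_2
0    Fall    100           102
2  Summer     82            84
max of column 'score_plus_2' → 102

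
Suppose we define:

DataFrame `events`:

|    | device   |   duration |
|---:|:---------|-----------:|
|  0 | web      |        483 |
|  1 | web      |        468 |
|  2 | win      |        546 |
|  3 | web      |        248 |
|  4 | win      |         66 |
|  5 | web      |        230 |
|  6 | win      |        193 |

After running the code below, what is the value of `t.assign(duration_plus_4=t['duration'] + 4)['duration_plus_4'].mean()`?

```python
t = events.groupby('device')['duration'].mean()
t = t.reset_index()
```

316.791666667

group by device, mean of duration:
device
web    357.250000
win    268.333333
Name: duration, dtype: float64
reset_index():
  device    duration
0    web  357.250000
1    win  268.333333
add column duration_plus_4 = t['duration'] + 4:
  device    duration  duration_plus_4
0    web  357.250000       361.250000
1    win  268.333333       272.333333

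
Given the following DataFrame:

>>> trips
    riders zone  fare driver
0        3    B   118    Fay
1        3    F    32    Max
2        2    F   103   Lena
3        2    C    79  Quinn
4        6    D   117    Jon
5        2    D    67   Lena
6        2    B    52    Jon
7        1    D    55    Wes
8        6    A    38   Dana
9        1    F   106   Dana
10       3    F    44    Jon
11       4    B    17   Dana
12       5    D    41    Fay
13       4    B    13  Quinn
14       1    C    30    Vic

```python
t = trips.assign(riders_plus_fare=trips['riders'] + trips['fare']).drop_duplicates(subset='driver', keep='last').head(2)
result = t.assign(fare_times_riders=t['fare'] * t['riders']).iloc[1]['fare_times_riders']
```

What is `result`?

add column riders_plus_fare = trips['riders'] + trips['fare']:
    riders zone  fare driver  riders_plus_fare
0        3    B   118    Fay               121
1        3    F    32    Max                35
2        2    F   103   Lena               105
3        2    C    79  Quinn                81
4        6    D   117    Jon               123
5        2    D    67   Lena                69
6        2    B    52    Jon                54
7        1    D    55    Wes                56
8        6    A    38   Dana                44
9        1    F   106   Dana               107
10       3    F    44    Jon                47
11       4    B    17   Dana                21
12       5    D    41    Fay                46
13       4    B    13  Quinn                17
14       1    C    30    Vic                31
drop duplicate driver (keep=last):
    riders zone  fare driver  riders_plus_fare
1        3    F    32    Max                35
5        2    D    67   Lena                69
7        1    D    55    Wes                56
10       3    F    44    Jon                47
11       4    B    17   Dana                21
12       5    D    41    Fay                46
13       4    B    13  Quinn                17
14       1    C    30    Vic                31
take first 2 rows:
   riders zone  fare driver  riders_plus_fare
1       3    F    32    Max                35
5       2    D    67   Lena                69
add column fare_times_riders = t['fare'] * t['riders']:
   riders zone  fare driver  riders_plus_fare  fare_times_riders
1       3    F    32    Max                35                 96
5       2    D    67   Lena                69                134

134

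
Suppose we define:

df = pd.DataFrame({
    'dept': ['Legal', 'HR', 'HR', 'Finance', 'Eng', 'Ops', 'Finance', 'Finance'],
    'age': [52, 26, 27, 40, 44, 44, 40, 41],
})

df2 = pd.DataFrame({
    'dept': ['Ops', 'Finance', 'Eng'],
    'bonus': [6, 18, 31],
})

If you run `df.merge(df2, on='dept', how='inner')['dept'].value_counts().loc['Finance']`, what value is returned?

merge on 'dept' (how='inner') → 5 rows:
      dept  age  bonus
0  Finance   40     18
1      Eng   44     31
2      Ops   44      6
3  Finance   40     18
4  Finance   41     18
value_counts of dept:
dept
Finance    3
Eng        1
Ops        1
Name: count, dtype: int64
Taking the value at index 'Finance' gives 3.

3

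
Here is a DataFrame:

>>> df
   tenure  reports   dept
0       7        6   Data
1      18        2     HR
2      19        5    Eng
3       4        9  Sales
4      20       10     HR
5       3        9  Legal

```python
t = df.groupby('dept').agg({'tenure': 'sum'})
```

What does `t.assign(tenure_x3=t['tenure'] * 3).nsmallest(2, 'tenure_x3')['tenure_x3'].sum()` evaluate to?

group by dept, sum of tenure:
       tenure
dept         
Data        7
Eng        19
HR         38
Legal       3
Sales       4
add column tenure_x3 = t['tenure'] * 3:
       tenure  tenure_x3
dept                    
Data        7         21
Eng        19         57
HR         38        114
Legal       3          9
Sales       4         12
take 2 rows with smallest tenure_x3:
       tenure  tenure_x3
dept                    
Legal       3          9
Sales       4         12
Taking the sum of column 'tenure_x3' gives 21.

21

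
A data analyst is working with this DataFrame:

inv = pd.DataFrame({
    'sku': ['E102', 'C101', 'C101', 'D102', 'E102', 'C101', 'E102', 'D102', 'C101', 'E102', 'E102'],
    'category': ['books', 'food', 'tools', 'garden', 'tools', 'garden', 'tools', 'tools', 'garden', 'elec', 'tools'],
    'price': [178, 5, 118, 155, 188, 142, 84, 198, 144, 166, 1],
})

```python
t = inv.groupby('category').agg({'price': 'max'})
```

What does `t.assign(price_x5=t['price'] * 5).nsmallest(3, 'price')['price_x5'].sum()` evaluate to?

group by category, max of price:
          price
category       
books       178
elec        166
food          5
garden      155
tools       198
add column price_x5 = t['price'] * 5:
          price  price_x5
category                 
books       178       890
elec        166       830
food          5        25
garden      155       775
tools       198       990
take 3 rows with smallest price:
          price  price_x5
category                 
food          5        25
garden      155       775
elec        166       830

1630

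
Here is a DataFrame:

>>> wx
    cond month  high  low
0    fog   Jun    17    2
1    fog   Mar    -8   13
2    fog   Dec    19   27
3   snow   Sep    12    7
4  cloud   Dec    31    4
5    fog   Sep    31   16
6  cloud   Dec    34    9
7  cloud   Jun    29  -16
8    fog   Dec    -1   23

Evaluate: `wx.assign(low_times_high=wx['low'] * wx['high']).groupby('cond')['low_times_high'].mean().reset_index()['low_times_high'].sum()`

255.866666667

add column low_times_high = wx['low'] * wx['high']:
    cond month  high  low  low_times_high
0    fog   Jun    17    2              34
1    fog   Mar    -8   13            -104
2    fog   Dec    19   27             513
3   snow   Sep    12    7              84
4  cloud   Dec    31    4             124
5    fog   Sep    31   16             496
6  cloud   Dec    34    9             306
7  cloud   Jun    29  -16            -464
8    fog   Dec    -1   23             -23
group by cond, mean of low_times_high:
cond
cloud    -11.333333
fog      183.200000
snow      84.000000
Name: low_times_high, dtype: float64
reset_index():
    cond  low_times_high
0  cloud      -11.333333
1    fog      183.200000
2   snow       84.000000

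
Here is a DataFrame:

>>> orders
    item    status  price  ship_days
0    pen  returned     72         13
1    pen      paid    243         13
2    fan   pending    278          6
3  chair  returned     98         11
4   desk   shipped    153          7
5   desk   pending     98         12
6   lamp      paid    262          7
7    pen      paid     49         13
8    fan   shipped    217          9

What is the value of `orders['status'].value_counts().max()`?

3

value_counts of status:
status
paid        3
returned    2
pending     2
shipped     2
Name: count, dtype: int64
Then the max of the resulting series: 3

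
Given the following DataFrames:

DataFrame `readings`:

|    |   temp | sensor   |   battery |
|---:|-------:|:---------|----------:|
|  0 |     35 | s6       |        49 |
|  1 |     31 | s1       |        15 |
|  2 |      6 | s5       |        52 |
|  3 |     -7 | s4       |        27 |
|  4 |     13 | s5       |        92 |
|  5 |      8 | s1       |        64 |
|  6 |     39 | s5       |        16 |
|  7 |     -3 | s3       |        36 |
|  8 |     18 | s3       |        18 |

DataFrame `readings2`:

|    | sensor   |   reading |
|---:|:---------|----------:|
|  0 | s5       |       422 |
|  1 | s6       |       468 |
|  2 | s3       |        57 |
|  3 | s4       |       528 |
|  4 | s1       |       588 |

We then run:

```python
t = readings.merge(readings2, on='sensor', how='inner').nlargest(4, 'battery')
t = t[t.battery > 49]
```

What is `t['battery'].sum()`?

208

merge on 'sensor' (how='inner') → 9 rows:
   temp sensor  battery  reading
0    35     s6       49      468
1    31     s1       15      588
2     6     s5       52      422
3    -7     s4       27      528
4    13     s5       92      422
5     8     s1       64      588
6    39     s5       16      422
7    -3     s3       36       57
8    18     s3       18       57
take 4 rows with largest battery:
   temp sensor  battery  reading
4    13     s5       92      422
5     8     s1       64      588
2     6     s5       52      422
0    35     s6       49      468
filter rows where battery > 49:
   temp sensor  battery  reading
4    13     s5       92      422
5     8     s1       64      588
2     6     s5       52      422
Taking the sum of column 'battery' gives 208.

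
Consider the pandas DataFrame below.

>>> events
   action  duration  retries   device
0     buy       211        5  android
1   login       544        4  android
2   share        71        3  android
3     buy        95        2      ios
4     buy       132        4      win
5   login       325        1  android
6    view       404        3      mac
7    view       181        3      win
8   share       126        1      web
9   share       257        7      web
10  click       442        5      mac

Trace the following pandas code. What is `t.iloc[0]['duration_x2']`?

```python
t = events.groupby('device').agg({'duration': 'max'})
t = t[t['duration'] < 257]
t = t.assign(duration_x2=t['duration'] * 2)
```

190

group by device, max of duration:
         duration
device           
android       544
ios            95
mac           442
web           257
win           181
filter rows where duration < 257:
        duration
device          
ios           95
win          181
add column duration_x2 = t['duration'] * 2:
        duration  duration_x2
device                       
ios           95          190
win          181          362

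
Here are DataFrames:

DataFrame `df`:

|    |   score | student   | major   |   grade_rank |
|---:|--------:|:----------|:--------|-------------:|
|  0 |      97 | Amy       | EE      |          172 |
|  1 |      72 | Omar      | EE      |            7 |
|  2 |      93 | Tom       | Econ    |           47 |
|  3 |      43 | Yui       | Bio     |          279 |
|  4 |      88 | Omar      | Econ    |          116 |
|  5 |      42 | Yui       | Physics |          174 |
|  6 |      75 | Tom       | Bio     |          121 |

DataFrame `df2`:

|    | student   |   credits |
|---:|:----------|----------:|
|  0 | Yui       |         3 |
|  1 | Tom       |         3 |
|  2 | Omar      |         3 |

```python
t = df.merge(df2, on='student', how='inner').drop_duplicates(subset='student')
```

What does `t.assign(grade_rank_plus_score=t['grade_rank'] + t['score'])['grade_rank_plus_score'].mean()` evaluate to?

180.333333333

merge on 'student' (how='inner') → 6 rows:
   score student    major  grade_rank  credits
0     72    Omar       EE           7        3
1     93     Tom     Econ          47        3
2     43     Yui      Bio         279        3
3     88    Omar     Econ         116        3
4     42     Yui  Physics         174        3
5     75     Tom      Bio         121        3
drop duplicate student (keep=first):
   score student major  grade_rank  credits
0     72    Omar    EE           7        3
1     93     Tom  Econ          47        3
2     43     Yui   Bio         279        3
add column grade_rank_plus_score = t['grade_rank'] + t['score']:
   score student major  grade_rank  credits  grade_rank_plus_score
0     72    Omar    EE           7        3                     79
1     93     Tom  Econ          47        3                    140
2     43     Yui   Bio         279        3                    322
mean of column 'grade_rank_plus_score' → 180.333333333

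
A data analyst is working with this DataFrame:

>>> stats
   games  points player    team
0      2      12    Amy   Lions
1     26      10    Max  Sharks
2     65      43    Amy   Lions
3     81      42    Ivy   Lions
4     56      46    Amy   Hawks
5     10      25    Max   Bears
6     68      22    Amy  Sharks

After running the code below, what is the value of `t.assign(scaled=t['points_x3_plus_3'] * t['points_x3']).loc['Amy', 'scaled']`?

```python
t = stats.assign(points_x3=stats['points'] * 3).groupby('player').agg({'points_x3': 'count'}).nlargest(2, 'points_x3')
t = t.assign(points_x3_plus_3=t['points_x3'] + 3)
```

add column points_x3 = stats['points'] * 3:
   games  points player    team  points_x3
0      2      12    Amy   Lions         36
1     26      10    Max  Sharks         30
2     65      43    Amy   Lions        129
3     81      42    Ivy   Lions        126
4     56      46    Amy   Hawks        138
5     10      25    Max   Bears         75
6     68      22    Amy  Sharks         66
group by player, count of points_x3:
        points_x3
player           
Amy             4
Ivy             1
Max             2
take 2 rows with largest points_x3:
        points_x3
player           
Amy             4
Max             2
add column points_x3_plus_3 = t['points_x3'] + 3:
        points_x3  points_x3_plus_3
player                             
Amy             4                 7
Max             2                 5
add column scaled = t['points_x3_plus_3'] * t['points_x3']:
        points_x3  points_x3_plus_3  scaled
player                                     
Amy             4                 7      28
Max             2                 5      10
Hence 28.

28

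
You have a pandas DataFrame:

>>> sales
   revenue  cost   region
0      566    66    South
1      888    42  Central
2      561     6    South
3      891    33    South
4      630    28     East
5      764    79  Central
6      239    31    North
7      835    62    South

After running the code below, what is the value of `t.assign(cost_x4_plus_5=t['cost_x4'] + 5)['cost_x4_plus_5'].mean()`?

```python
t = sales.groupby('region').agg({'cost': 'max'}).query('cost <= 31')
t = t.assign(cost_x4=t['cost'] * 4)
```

123.0

group by region, max of cost:
         cost
region       
Central    79
East       28
North      31
South      66
filter rows where cost <= 31:
        cost
region      
East      28
North     31
add column cost_x4 = t['cost'] * 4:
        cost  cost_x4
region               
East      28      112
North     31      124
add column cost_x4_plus_5 = t['cost_x4'] + 5:
        cost  cost_x4  cost_x4_plus_5
region                               
East      28      112             117
North     31      124             129
So mean() = 123.0.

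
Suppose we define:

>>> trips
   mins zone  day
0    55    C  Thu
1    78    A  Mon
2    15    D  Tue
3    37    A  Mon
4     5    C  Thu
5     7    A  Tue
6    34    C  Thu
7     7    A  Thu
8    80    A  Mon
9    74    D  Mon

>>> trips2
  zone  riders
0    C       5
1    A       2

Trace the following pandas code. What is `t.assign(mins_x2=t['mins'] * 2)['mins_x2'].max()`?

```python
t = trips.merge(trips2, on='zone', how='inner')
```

160

merge on 'zone' (how='inner') → 8 rows:
   mins zone  day  riders
0    55    C  Thu       5
1    78    A  Mon       2
2    37    A  Mon       2
3     5    C  Thu       5
4     7    A  Tue       2
5    34    C  Thu       5
6     7    A  Thu       2
7    80    A  Mon       2
add column mins_x2 = t['mins'] * 2:
   mins zone  day  riders  mins_x2
0    55    C  Thu       5      110
1    78    A  Mon       2      156
2    37    A  Mon       2       74
3     5    C  Thu       5       10
4     7    A  Tue       2       14
5    34    C  Thu       5       68
6     7    A  Thu       2       14
7    80    A  Mon       2      160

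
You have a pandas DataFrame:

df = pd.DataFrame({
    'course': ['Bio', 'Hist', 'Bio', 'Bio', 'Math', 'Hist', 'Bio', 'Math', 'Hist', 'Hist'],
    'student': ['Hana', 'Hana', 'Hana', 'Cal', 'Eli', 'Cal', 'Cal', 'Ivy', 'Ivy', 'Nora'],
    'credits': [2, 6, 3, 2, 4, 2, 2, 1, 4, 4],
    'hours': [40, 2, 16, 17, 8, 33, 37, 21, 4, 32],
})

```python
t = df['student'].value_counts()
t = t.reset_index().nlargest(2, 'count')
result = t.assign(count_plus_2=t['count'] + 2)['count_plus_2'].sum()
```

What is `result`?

value_counts of student:
student
Hana    3
Cal     3
Ivy     2
Eli     1
Nora    1
Name: count, dtype: int64
reset_index():
  student  count
0    Hana      3
1     Cal      3
2     Ivy      2
3     Eli      1
4    Nora      1
take 2 rows with largest count:
  student  count
0    Hana      3
1     Cal      3
add column count_plus_2 = t['count'] + 2:
  student  count  count_plus_2
0    Hana      3             5
1     Cal      3             5

10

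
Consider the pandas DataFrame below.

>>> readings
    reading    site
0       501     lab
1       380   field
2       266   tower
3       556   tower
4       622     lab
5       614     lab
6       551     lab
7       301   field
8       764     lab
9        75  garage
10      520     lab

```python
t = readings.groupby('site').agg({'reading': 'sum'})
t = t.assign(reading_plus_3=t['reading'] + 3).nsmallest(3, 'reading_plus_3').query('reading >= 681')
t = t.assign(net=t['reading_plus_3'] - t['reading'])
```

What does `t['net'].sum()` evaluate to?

6

group by site, sum of reading:
        reading
site           
field       681
garage       75
lab        3572
tower       822
add column reading_plus_3 = t['reading'] + 3:
        reading  reading_plus_3
site                           
field       681             684
garage       75              78
lab        3572            3575
tower       822             825
take 3 rows with smallest reading_plus_3:
        reading  reading_plus_3
site                           
garage       75              78
field       681             684
tower       822             825
filter rows where reading >= 681:
       reading  reading_plus_3
site                          
field      681             684
tower      822             825
add column net = t['reading_plus_3'] - t['reading']:
       reading  reading_plus_3  net
site                               
field      681             684    3
tower      822             825    3
Taking the sum of column 'net' gives 6.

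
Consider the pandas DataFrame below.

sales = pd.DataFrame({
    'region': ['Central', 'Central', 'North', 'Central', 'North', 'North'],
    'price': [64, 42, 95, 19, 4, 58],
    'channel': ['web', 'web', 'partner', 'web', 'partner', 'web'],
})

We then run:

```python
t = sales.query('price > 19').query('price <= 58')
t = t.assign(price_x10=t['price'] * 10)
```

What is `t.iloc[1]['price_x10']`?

580

filter rows where price > 19:
    region  price  channel
0  Central     64      web
1  Central     42      web
2    North     95  partner
5    North     58      web
filter rows where price <= 58:
    region  price channel
1  Central     42     web
5    North     58     web
add column price_x10 = t['price'] * 10:
    region  price channel  price_x10
1  Central     42     web        420
5    North     58     web        580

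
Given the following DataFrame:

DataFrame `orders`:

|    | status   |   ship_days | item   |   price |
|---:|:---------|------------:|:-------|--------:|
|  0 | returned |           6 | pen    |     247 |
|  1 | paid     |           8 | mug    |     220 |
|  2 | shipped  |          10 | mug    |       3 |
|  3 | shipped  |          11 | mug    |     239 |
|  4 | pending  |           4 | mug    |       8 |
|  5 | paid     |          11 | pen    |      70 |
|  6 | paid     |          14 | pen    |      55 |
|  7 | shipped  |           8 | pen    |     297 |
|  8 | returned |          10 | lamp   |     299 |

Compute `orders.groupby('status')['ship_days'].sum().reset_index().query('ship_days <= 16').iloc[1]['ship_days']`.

group by status, sum of ship_days:
status
paid        33
pending      4
returned    16
shipped     29
Name: ship_days, dtype: int64
reset_index():
     status  ship_days
0      paid         33
1   pending          4
2  returned         16
3   shipped         29
filter rows where ship_days <= 16:
     status  ship_days
1   pending          4
2  returned         16
So iloc[1]['ship_days'] = 16.

16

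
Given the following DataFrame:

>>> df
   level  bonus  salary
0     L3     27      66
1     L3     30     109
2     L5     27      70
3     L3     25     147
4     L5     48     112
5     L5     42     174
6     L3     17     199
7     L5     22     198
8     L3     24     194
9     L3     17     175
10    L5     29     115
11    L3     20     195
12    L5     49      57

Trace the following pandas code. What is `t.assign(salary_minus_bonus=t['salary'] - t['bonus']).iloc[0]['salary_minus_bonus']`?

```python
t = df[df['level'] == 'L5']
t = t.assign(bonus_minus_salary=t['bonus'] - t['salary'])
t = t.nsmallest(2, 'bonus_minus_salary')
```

176

filter rows where level == 'L5':
   level  bonus  salary
2     L5     27      70
4     L5     48     112
5     L5     42     174
7     L5     22     198
10    L5     29     115
12    L5     49      57
add column bonus_minus_salary = t['bonus'] - t['salary']:
   level  bonus  salary  bonus_minus_salary
2     L5     27      70                 -43
4     L5     48     112                 -64
5     L5     42     174                -132
7     L5     22     198                -176
10    L5     29     115                 -86
12    L5     49      57                  -8
take 2 rows with smallest bonus_minus_salary:
  level  bonus  salary  bonus_minus_salary
7    L5     22     198                -176
5    L5     42     174                -132
add column salary_minus_bonus = t['salary'] - t['bonus']:
  level  bonus  salary  bonus_minus_salary  salary_minus_bonus
7    L5     22     198                -176                 176
5    L5     42     174                -132                 132
Reading off the value at position 0, column 'salary_minus_bonus', we get 176.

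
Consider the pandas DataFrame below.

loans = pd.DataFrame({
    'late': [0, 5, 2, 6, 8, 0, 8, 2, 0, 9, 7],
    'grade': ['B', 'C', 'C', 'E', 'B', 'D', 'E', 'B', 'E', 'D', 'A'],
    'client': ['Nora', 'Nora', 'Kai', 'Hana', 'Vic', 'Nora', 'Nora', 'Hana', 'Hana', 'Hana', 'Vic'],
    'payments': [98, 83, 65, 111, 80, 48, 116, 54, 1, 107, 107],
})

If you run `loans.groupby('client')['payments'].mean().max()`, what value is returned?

group by client, mean of payments:
client
Hana    68.25
Kai     65.00
Nora    86.25
Vic     93.50
Name: payments, dtype: float64
Finally, max of the resulting series = 93.5.

93.5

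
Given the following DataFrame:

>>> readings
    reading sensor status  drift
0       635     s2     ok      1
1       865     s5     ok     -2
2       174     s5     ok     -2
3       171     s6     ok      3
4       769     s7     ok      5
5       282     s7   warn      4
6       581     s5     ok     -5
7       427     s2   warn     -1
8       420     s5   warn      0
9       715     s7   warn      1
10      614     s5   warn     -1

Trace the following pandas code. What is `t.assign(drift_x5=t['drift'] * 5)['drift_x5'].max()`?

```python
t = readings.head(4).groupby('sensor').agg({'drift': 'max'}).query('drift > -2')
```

take first 4 rows:
   reading sensor status  drift
0      635     s2     ok      1
1      865     s5     ok     -2
2      174     s5     ok     -2
3      171     s6     ok      3
group by sensor, max of drift:
        drift
sensor       
s2          1
s5         -2
s6          3
filter rows where drift > -2:
        drift
sensor       
s2          1
s6          3
add column drift_x5 = t['drift'] * 5:
        drift  drift_x5
sensor                 
s2          1         5
s6          3        15
Hence 15.

15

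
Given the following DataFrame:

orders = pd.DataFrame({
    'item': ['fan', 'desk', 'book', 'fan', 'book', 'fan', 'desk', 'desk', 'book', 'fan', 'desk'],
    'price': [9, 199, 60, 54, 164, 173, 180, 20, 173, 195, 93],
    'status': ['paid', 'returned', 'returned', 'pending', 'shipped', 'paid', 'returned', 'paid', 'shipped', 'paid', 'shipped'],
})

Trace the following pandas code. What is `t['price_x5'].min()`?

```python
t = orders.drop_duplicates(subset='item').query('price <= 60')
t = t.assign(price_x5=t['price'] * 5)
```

drop duplicate item (keep=first):
   item  price    status
0   fan      9      paid
1  desk    199  returned
2  book     60  returned
filter rows where price <= 60:
   item  price    status
0   fan      9      paid
2  book     60  returned
add column price_x5 = t['price'] * 5:
   item  price    status  price_x5
0   fan      9      paid        45
2  book     60  returned       300

45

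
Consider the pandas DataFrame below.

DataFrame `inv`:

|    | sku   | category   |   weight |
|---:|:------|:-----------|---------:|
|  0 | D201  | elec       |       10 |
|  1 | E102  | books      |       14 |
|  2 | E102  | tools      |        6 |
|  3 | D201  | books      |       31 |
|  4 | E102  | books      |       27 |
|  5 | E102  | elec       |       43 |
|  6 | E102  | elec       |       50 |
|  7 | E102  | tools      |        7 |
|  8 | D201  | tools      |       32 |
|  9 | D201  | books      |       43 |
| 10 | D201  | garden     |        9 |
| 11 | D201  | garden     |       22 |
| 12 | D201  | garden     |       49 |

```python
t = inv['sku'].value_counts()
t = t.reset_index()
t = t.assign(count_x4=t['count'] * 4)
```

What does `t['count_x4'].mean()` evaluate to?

26.0

value_counts of sku:
sku
D201    7
E102    6
Name: count, dtype: int64
reset_index():
    sku  count
0  D201      7
1  E102      6
add column count_x4 = t['count'] * 4:
    sku  count  count_x4
0  D201      7        28
1  E102      6        24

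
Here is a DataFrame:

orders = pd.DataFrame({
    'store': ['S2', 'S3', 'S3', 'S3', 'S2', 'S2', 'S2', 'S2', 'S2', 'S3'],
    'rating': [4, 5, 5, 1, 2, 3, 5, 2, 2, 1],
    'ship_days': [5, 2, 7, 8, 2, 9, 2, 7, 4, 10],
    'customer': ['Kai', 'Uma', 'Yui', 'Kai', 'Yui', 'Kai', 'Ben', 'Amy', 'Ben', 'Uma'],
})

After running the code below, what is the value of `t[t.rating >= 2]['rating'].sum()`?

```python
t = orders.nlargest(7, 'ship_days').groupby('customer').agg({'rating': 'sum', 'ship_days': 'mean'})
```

take 7 rows with largest ship_days:
  store  rating  ship_days customer
9    S3       1         10      Uma
5    S2       3          9      Kai
3    S3       1          8      Kai
2    S3       5          7      Yui
7    S2       2          7      Amy
0    S2       4          5      Kai
8    S2       2          4      Ben
group by customer: sum(rating), mean(ship_days):
          rating  ship_days
customer                   
Amy            2   7.000000
Ben            2   4.000000
Kai            8   7.333333
Uma            1  10.000000
Yui            5   7.000000
filter rows where rating >= 2:
          rating  ship_days
customer                   
Amy            2   7.000000
Ben            2   4.000000
Kai            8   7.333333
Yui            5   7.000000
Then the sum of column 'rating': 17

17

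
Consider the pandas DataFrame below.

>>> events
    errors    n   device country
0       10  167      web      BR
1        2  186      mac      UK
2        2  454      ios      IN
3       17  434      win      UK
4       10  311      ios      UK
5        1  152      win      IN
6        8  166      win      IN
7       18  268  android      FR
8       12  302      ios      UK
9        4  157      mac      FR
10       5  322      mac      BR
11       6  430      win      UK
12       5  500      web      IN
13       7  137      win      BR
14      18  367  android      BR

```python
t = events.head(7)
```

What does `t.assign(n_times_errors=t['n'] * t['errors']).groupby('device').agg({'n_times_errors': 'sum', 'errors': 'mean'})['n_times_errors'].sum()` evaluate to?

14918

take first 7 rows:
   errors    n device country
0      10  167    web      BR
1       2  186    mac      UK
2       2  454    ios      IN
3      17  434    win      UK
4      10  311    ios      UK
5       1  152    win      IN
6       8  166    win      IN
add column n_times_errors = t['n'] * t['errors']:
   errors    n device country  n_times_errors
0      10  167    web      BR            1670
1       2  186    mac      UK             372
2       2  454    ios      IN             908
3      17  434    win      UK            7378
4      10  311    ios      UK            3110
5       1  152    win      IN             152
6       8  166    win      IN            1328
group by device: sum(n_times_errors), mean(errors):
        n_times_errors     errors
device                           
ios               4018   6.000000
mac                372   2.000000
web               1670  10.000000
win               8858   8.666667
So sum() = 14918.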